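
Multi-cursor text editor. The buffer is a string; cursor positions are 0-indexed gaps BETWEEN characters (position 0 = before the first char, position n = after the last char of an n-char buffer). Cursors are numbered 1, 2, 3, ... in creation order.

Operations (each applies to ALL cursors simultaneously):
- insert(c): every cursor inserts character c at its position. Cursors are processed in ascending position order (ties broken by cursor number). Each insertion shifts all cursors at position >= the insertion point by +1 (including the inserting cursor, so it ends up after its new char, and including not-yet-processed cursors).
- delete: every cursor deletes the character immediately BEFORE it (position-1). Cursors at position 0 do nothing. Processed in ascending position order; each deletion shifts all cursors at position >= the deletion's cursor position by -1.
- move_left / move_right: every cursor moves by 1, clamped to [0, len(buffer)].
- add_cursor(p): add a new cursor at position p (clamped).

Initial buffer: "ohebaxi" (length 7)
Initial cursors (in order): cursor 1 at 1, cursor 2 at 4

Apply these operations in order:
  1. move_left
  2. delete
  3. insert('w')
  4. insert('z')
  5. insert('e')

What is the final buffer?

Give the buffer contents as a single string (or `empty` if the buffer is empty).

After op 1 (move_left): buffer="ohebaxi" (len 7), cursors c1@0 c2@3, authorship .......
After op 2 (delete): buffer="ohbaxi" (len 6), cursors c1@0 c2@2, authorship ......
After op 3 (insert('w')): buffer="wohwbaxi" (len 8), cursors c1@1 c2@4, authorship 1..2....
After op 4 (insert('z')): buffer="wzohwzbaxi" (len 10), cursors c1@2 c2@6, authorship 11..22....
After op 5 (insert('e')): buffer="wzeohwzebaxi" (len 12), cursors c1@3 c2@8, authorship 111..222....

Answer: wzeohwzebaxi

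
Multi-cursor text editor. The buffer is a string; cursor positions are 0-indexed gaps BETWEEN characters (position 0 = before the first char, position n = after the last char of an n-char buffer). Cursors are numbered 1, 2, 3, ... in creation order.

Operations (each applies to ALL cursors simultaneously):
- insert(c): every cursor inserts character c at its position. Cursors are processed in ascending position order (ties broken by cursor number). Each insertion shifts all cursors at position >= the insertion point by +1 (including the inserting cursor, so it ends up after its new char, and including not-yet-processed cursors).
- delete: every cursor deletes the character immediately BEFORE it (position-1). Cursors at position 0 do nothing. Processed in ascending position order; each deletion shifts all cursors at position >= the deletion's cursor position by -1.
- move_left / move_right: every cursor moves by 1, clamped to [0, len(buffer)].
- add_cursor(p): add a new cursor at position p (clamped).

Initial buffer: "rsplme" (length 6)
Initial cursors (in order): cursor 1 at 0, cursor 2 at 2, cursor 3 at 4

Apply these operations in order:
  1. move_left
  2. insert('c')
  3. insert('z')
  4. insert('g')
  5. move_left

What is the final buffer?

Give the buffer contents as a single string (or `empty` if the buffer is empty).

After op 1 (move_left): buffer="rsplme" (len 6), cursors c1@0 c2@1 c3@3, authorship ......
After op 2 (insert('c')): buffer="crcspclme" (len 9), cursors c1@1 c2@3 c3@6, authorship 1.2..3...
After op 3 (insert('z')): buffer="czrczspczlme" (len 12), cursors c1@2 c2@5 c3@9, authorship 11.22..33...
After op 4 (insert('g')): buffer="czgrczgspczglme" (len 15), cursors c1@3 c2@7 c3@12, authorship 111.222..333...
After op 5 (move_left): buffer="czgrczgspczglme" (len 15), cursors c1@2 c2@6 c3@11, authorship 111.222..333...

Answer: czgrczgspczglme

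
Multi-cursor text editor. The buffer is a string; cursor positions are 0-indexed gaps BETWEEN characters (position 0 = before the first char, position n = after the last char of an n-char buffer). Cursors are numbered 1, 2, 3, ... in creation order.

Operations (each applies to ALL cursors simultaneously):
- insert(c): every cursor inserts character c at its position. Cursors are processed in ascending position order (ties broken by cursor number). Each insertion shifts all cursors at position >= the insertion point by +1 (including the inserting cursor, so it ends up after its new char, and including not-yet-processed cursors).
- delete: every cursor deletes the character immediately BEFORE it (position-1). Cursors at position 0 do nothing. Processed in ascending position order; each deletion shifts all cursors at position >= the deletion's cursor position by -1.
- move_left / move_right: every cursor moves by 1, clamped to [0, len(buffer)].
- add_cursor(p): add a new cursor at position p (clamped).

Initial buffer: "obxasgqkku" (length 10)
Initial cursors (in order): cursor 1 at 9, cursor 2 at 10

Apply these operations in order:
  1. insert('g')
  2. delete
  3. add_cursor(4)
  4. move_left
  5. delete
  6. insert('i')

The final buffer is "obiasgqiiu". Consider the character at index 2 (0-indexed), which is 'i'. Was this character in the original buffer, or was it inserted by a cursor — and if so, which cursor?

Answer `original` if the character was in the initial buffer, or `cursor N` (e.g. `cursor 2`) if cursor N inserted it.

Answer: cursor 3

Derivation:
After op 1 (insert('g')): buffer="obxasgqkkgug" (len 12), cursors c1@10 c2@12, authorship .........1.2
After op 2 (delete): buffer="obxasgqkku" (len 10), cursors c1@9 c2@10, authorship ..........
After op 3 (add_cursor(4)): buffer="obxasgqkku" (len 10), cursors c3@4 c1@9 c2@10, authorship ..........
After op 4 (move_left): buffer="obxasgqkku" (len 10), cursors c3@3 c1@8 c2@9, authorship ..........
After op 5 (delete): buffer="obasgqu" (len 7), cursors c3@2 c1@6 c2@6, authorship .......
After op 6 (insert('i')): buffer="obiasgqiiu" (len 10), cursors c3@3 c1@9 c2@9, authorship ..3....12.
Authorship (.=original, N=cursor N): . . 3 . . . . 1 2 .
Index 2: author = 3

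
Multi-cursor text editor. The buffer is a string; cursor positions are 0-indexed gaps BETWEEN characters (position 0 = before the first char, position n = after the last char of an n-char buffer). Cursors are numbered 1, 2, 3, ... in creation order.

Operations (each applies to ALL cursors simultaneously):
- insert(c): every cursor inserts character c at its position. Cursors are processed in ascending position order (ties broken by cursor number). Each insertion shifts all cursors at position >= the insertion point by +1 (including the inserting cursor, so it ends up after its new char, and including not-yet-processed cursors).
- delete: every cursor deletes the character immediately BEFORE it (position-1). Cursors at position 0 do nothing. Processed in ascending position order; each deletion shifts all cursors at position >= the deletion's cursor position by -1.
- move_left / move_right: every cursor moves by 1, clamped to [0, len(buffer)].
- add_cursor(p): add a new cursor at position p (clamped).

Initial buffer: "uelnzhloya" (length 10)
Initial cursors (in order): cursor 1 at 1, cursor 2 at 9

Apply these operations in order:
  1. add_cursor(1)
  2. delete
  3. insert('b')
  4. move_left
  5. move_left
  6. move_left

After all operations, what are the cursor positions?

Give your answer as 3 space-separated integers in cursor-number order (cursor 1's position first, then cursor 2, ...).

After op 1 (add_cursor(1)): buffer="uelnzhloya" (len 10), cursors c1@1 c3@1 c2@9, authorship ..........
After op 2 (delete): buffer="elnzhloa" (len 8), cursors c1@0 c3@0 c2@7, authorship ........
After op 3 (insert('b')): buffer="bbelnzhloba" (len 11), cursors c1@2 c3@2 c2@10, authorship 13.......2.
After op 4 (move_left): buffer="bbelnzhloba" (len 11), cursors c1@1 c3@1 c2@9, authorship 13.......2.
After op 5 (move_left): buffer="bbelnzhloba" (len 11), cursors c1@0 c3@0 c2@8, authorship 13.......2.
After op 6 (move_left): buffer="bbelnzhloba" (len 11), cursors c1@0 c3@0 c2@7, authorship 13.......2.

Answer: 0 7 0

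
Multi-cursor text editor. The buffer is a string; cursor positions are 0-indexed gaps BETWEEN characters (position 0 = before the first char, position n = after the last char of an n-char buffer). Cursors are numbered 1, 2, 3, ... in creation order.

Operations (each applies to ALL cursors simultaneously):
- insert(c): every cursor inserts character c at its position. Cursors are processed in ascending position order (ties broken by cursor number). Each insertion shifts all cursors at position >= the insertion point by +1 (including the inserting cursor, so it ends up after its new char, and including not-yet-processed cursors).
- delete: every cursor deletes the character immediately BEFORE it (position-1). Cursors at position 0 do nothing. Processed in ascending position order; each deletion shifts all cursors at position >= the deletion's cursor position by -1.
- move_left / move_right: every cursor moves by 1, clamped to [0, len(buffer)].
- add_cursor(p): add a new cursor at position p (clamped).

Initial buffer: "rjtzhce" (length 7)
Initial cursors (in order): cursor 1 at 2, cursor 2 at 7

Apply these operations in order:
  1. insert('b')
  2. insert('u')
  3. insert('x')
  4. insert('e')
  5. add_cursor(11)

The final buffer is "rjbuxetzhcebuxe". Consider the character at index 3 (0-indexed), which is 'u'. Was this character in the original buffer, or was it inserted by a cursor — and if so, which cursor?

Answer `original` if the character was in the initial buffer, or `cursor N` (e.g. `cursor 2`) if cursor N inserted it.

After op 1 (insert('b')): buffer="rjbtzhceb" (len 9), cursors c1@3 c2@9, authorship ..1.....2
After op 2 (insert('u')): buffer="rjbutzhcebu" (len 11), cursors c1@4 c2@11, authorship ..11.....22
After op 3 (insert('x')): buffer="rjbuxtzhcebux" (len 13), cursors c1@5 c2@13, authorship ..111.....222
After op 4 (insert('e')): buffer="rjbuxetzhcebuxe" (len 15), cursors c1@6 c2@15, authorship ..1111.....2222
After op 5 (add_cursor(11)): buffer="rjbuxetzhcebuxe" (len 15), cursors c1@6 c3@11 c2@15, authorship ..1111.....2222
Authorship (.=original, N=cursor N): . . 1 1 1 1 . . . . . 2 2 2 2
Index 3: author = 1

Answer: cursor 1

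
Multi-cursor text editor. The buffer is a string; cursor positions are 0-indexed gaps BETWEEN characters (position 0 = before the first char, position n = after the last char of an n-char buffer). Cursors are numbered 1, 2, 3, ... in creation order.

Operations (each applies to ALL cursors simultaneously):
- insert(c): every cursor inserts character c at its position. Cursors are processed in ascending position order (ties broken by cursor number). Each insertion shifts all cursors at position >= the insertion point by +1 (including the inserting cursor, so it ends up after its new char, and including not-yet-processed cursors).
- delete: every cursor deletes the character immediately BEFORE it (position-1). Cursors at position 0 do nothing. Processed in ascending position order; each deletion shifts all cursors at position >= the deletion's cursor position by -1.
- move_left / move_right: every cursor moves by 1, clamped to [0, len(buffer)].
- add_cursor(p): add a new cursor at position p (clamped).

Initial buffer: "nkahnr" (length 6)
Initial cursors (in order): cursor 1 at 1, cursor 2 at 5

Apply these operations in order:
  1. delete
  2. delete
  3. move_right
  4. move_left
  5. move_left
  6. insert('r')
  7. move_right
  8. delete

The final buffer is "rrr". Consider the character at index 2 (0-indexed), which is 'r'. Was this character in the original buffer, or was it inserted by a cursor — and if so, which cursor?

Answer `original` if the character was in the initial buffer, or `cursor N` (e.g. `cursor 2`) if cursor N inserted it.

After op 1 (delete): buffer="kahr" (len 4), cursors c1@0 c2@3, authorship ....
After op 2 (delete): buffer="kar" (len 3), cursors c1@0 c2@2, authorship ...
After op 3 (move_right): buffer="kar" (len 3), cursors c1@1 c2@3, authorship ...
After op 4 (move_left): buffer="kar" (len 3), cursors c1@0 c2@2, authorship ...
After op 5 (move_left): buffer="kar" (len 3), cursors c1@0 c2@1, authorship ...
After op 6 (insert('r')): buffer="rkrar" (len 5), cursors c1@1 c2@3, authorship 1.2..
After op 7 (move_right): buffer="rkrar" (len 5), cursors c1@2 c2@4, authorship 1.2..
After op 8 (delete): buffer="rrr" (len 3), cursors c1@1 c2@2, authorship 12.
Authorship (.=original, N=cursor N): 1 2 .
Index 2: author = original

Answer: original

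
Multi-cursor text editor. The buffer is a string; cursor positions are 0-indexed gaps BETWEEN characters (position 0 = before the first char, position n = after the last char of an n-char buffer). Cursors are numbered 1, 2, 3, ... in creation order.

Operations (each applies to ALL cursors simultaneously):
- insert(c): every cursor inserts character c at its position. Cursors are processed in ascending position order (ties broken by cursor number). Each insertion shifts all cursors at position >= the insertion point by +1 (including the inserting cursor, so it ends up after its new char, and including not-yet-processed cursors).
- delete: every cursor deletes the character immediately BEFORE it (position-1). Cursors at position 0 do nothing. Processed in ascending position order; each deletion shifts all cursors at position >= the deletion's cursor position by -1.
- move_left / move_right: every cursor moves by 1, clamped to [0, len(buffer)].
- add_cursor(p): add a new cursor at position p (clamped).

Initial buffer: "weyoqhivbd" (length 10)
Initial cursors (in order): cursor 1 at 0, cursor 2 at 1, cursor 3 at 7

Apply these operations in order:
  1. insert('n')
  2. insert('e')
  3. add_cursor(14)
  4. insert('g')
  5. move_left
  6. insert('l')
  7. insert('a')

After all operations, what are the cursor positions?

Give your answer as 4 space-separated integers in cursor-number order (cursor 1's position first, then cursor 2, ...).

After op 1 (insert('n')): buffer="nwneyoqhinvbd" (len 13), cursors c1@1 c2@3 c3@10, authorship 1.2......3...
After op 2 (insert('e')): buffer="newneeyoqhinevbd" (len 16), cursors c1@2 c2@5 c3@13, authorship 11.22......33...
After op 3 (add_cursor(14)): buffer="newneeyoqhinevbd" (len 16), cursors c1@2 c2@5 c3@13 c4@14, authorship 11.22......33...
After op 4 (insert('g')): buffer="negwnegeyoqhinegvgbd" (len 20), cursors c1@3 c2@7 c3@16 c4@18, authorship 111.222......333.4..
After op 5 (move_left): buffer="negwnegeyoqhinegvgbd" (len 20), cursors c1@2 c2@6 c3@15 c4@17, authorship 111.222......333.4..
After op 6 (insert('l')): buffer="nelgwnelgeyoqhinelgvlgbd" (len 24), cursors c1@3 c2@8 c3@18 c4@21, authorship 1111.2222......3333.44..
After op 7 (insert('a')): buffer="nelagwnelageyoqhinelagvlagbd" (len 28), cursors c1@4 c2@10 c3@21 c4@25, authorship 11111.22222......33333.444..

Answer: 4 10 21 25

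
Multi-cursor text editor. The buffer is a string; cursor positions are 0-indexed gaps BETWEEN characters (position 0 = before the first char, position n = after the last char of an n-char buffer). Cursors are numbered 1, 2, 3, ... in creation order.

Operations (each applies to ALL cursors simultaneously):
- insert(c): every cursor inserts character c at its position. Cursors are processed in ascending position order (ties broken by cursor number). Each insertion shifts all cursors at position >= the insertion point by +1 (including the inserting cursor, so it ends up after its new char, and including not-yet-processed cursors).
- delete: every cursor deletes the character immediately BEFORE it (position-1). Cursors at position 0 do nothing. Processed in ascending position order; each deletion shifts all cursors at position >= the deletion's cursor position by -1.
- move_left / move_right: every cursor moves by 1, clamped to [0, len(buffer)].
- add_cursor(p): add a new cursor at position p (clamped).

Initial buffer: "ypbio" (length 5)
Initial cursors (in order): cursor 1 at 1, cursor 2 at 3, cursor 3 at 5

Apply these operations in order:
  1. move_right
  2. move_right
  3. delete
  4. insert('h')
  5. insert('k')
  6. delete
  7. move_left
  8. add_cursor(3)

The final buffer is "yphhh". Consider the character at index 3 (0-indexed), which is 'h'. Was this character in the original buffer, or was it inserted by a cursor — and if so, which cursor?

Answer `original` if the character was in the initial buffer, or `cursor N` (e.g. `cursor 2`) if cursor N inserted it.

Answer: cursor 2

Derivation:
After op 1 (move_right): buffer="ypbio" (len 5), cursors c1@2 c2@4 c3@5, authorship .....
After op 2 (move_right): buffer="ypbio" (len 5), cursors c1@3 c2@5 c3@5, authorship .....
After op 3 (delete): buffer="yp" (len 2), cursors c1@2 c2@2 c3@2, authorship ..
After op 4 (insert('h')): buffer="yphhh" (len 5), cursors c1@5 c2@5 c3@5, authorship ..123
After op 5 (insert('k')): buffer="yphhhkkk" (len 8), cursors c1@8 c2@8 c3@8, authorship ..123123
After op 6 (delete): buffer="yphhh" (len 5), cursors c1@5 c2@5 c3@5, authorship ..123
After op 7 (move_left): buffer="yphhh" (len 5), cursors c1@4 c2@4 c3@4, authorship ..123
After op 8 (add_cursor(3)): buffer="yphhh" (len 5), cursors c4@3 c1@4 c2@4 c3@4, authorship ..123
Authorship (.=original, N=cursor N): . . 1 2 3
Index 3: author = 2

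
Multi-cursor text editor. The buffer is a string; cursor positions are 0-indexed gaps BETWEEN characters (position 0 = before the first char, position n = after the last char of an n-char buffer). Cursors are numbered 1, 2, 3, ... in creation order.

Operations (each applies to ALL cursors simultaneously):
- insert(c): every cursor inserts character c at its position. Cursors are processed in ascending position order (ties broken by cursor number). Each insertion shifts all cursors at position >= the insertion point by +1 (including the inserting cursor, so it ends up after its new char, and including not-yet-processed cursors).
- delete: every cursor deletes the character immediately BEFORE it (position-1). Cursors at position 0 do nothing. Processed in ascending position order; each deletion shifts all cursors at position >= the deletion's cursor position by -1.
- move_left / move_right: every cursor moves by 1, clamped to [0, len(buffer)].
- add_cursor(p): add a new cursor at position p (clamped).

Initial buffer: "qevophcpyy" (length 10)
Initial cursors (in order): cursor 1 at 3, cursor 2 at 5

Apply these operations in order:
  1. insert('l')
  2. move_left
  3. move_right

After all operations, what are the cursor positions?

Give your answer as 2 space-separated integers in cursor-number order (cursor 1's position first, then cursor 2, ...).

After op 1 (insert('l')): buffer="qevloplhcpyy" (len 12), cursors c1@4 c2@7, authorship ...1..2.....
After op 2 (move_left): buffer="qevloplhcpyy" (len 12), cursors c1@3 c2@6, authorship ...1..2.....
After op 3 (move_right): buffer="qevloplhcpyy" (len 12), cursors c1@4 c2@7, authorship ...1..2.....

Answer: 4 7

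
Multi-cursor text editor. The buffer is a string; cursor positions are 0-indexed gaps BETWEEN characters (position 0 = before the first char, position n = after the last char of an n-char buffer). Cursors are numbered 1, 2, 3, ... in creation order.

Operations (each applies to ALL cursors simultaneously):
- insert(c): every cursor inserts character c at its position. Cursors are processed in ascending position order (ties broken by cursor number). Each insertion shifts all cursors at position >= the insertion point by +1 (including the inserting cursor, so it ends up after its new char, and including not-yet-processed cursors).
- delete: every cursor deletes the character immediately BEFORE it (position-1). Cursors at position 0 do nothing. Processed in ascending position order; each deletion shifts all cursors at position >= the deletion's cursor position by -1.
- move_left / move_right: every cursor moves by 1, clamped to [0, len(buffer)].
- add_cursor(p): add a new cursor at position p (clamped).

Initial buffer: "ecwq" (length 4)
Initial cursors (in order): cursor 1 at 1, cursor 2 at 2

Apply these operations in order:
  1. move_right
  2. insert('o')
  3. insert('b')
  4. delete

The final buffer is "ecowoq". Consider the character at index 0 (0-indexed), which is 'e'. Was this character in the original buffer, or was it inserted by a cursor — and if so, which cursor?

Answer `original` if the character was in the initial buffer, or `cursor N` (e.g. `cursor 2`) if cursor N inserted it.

Answer: original

Derivation:
After op 1 (move_right): buffer="ecwq" (len 4), cursors c1@2 c2@3, authorship ....
After op 2 (insert('o')): buffer="ecowoq" (len 6), cursors c1@3 c2@5, authorship ..1.2.
After op 3 (insert('b')): buffer="ecobwobq" (len 8), cursors c1@4 c2@7, authorship ..11.22.
After op 4 (delete): buffer="ecowoq" (len 6), cursors c1@3 c2@5, authorship ..1.2.
Authorship (.=original, N=cursor N): . . 1 . 2 .
Index 0: author = original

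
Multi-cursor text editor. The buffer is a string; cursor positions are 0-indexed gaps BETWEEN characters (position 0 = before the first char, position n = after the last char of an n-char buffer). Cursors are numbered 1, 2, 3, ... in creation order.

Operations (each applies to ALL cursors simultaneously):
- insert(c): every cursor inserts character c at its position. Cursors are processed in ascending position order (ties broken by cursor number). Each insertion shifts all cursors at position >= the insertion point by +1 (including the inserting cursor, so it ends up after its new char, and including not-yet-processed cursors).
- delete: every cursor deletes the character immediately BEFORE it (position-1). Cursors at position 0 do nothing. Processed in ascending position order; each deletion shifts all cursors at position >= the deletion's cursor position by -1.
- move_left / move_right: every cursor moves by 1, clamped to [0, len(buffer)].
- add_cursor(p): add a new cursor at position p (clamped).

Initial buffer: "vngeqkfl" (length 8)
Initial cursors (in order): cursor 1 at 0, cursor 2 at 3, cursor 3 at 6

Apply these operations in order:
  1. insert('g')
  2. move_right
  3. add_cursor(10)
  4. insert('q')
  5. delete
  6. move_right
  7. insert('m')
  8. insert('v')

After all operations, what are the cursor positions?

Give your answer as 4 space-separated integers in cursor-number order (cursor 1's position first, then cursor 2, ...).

After op 1 (insert('g')): buffer="gvnggeqkgfl" (len 11), cursors c1@1 c2@5 c3@9, authorship 1...2...3..
After op 2 (move_right): buffer="gvnggeqkgfl" (len 11), cursors c1@2 c2@6 c3@10, authorship 1...2...3..
After op 3 (add_cursor(10)): buffer="gvnggeqkgfl" (len 11), cursors c1@2 c2@6 c3@10 c4@10, authorship 1...2...3..
After op 4 (insert('q')): buffer="gvqnggeqqkgfqql" (len 15), cursors c1@3 c2@8 c3@14 c4@14, authorship 1.1..2.2..3.34.
After op 5 (delete): buffer="gvnggeqkgfl" (len 11), cursors c1@2 c2@6 c3@10 c4@10, authorship 1...2...3..
After op 6 (move_right): buffer="gvnggeqkgfl" (len 11), cursors c1@3 c2@7 c3@11 c4@11, authorship 1...2...3..
After op 7 (insert('m')): buffer="gvnmggeqmkgflmm" (len 15), cursors c1@4 c2@9 c3@15 c4@15, authorship 1..1.2..2.3..34
After op 8 (insert('v')): buffer="gvnmvggeqmvkgflmmvv" (len 19), cursors c1@5 c2@11 c3@19 c4@19, authorship 1..11.2..22.3..3434

Answer: 5 11 19 19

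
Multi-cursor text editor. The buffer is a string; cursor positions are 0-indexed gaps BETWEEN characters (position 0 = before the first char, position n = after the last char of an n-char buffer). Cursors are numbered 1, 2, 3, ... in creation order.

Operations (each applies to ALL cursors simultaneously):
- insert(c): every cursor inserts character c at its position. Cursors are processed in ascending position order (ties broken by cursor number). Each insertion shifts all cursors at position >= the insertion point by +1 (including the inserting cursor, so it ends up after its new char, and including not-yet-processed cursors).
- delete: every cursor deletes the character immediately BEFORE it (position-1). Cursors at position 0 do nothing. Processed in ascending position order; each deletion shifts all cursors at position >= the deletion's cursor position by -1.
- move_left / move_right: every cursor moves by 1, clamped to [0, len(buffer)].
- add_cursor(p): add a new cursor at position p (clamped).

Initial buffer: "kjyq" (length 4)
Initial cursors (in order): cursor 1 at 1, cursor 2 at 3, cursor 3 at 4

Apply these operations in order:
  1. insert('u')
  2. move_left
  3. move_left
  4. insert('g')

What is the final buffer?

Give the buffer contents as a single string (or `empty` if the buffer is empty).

After op 1 (insert('u')): buffer="kujyuqu" (len 7), cursors c1@2 c2@5 c3@7, authorship .1..2.3
After op 2 (move_left): buffer="kujyuqu" (len 7), cursors c1@1 c2@4 c3@6, authorship .1..2.3
After op 3 (move_left): buffer="kujyuqu" (len 7), cursors c1@0 c2@3 c3@5, authorship .1..2.3
After op 4 (insert('g')): buffer="gkujgyugqu" (len 10), cursors c1@1 c2@5 c3@8, authorship 1.1.2.23.3

Answer: gkujgyugqu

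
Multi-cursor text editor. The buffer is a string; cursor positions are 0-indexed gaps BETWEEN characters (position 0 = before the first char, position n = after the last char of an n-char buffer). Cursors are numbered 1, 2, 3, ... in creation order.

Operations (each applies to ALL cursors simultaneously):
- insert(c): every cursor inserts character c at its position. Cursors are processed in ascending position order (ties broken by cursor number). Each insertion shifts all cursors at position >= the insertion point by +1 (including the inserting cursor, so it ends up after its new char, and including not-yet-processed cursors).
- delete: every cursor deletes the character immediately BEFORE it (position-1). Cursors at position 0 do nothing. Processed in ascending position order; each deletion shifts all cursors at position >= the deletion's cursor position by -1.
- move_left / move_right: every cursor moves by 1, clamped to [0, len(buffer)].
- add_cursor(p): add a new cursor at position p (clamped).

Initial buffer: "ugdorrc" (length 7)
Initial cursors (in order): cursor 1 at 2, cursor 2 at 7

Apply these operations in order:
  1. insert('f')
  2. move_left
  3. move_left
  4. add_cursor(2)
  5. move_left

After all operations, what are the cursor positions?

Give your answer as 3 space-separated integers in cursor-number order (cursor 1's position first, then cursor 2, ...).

After op 1 (insert('f')): buffer="ugfdorrcf" (len 9), cursors c1@3 c2@9, authorship ..1.....2
After op 2 (move_left): buffer="ugfdorrcf" (len 9), cursors c1@2 c2@8, authorship ..1.....2
After op 3 (move_left): buffer="ugfdorrcf" (len 9), cursors c1@1 c2@7, authorship ..1.....2
After op 4 (add_cursor(2)): buffer="ugfdorrcf" (len 9), cursors c1@1 c3@2 c2@7, authorship ..1.....2
After op 5 (move_left): buffer="ugfdorrcf" (len 9), cursors c1@0 c3@1 c2@6, authorship ..1.....2

Answer: 0 6 1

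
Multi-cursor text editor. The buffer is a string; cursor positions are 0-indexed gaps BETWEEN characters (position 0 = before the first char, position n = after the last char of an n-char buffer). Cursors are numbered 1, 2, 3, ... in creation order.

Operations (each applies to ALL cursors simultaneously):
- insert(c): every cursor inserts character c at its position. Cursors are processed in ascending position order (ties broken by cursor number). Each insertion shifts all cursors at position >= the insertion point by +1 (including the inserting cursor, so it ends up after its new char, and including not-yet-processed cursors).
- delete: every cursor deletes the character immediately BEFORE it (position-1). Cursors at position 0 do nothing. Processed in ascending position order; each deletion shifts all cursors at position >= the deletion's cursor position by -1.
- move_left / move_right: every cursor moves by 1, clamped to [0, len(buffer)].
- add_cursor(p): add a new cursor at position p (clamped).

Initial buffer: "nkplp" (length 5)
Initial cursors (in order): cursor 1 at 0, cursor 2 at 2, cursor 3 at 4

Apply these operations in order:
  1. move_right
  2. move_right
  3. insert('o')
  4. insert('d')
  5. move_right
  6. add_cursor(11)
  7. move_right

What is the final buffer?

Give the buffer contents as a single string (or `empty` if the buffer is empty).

After op 1 (move_right): buffer="nkplp" (len 5), cursors c1@1 c2@3 c3@5, authorship .....
After op 2 (move_right): buffer="nkplp" (len 5), cursors c1@2 c2@4 c3@5, authorship .....
After op 3 (insert('o')): buffer="nkoplopo" (len 8), cursors c1@3 c2@6 c3@8, authorship ..1..2.3
After op 4 (insert('d')): buffer="nkodplodpod" (len 11), cursors c1@4 c2@8 c3@11, authorship ..11..22.33
After op 5 (move_right): buffer="nkodplodpod" (len 11), cursors c1@5 c2@9 c3@11, authorship ..11..22.33
After op 6 (add_cursor(11)): buffer="nkodplodpod" (len 11), cursors c1@5 c2@9 c3@11 c4@11, authorship ..11..22.33
After op 7 (move_right): buffer="nkodplodpod" (len 11), cursors c1@6 c2@10 c3@11 c4@11, authorship ..11..22.33

Answer: nkodplodpod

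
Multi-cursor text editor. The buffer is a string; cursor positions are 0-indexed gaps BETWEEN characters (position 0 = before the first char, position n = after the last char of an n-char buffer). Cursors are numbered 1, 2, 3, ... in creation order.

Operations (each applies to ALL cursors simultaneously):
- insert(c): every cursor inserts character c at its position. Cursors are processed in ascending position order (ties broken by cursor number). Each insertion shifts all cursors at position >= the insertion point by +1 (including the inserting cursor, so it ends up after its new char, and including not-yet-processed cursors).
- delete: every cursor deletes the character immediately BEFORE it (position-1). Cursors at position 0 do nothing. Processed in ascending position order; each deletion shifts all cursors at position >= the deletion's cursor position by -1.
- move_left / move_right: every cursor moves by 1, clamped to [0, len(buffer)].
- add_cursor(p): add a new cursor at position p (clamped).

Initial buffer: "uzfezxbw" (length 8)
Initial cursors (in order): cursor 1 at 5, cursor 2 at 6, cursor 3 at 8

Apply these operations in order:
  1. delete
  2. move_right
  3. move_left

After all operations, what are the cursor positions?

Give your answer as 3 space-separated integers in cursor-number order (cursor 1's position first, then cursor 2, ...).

After op 1 (delete): buffer="uzfeb" (len 5), cursors c1@4 c2@4 c3@5, authorship .....
After op 2 (move_right): buffer="uzfeb" (len 5), cursors c1@5 c2@5 c3@5, authorship .....
After op 3 (move_left): buffer="uzfeb" (len 5), cursors c1@4 c2@4 c3@4, authorship .....

Answer: 4 4 4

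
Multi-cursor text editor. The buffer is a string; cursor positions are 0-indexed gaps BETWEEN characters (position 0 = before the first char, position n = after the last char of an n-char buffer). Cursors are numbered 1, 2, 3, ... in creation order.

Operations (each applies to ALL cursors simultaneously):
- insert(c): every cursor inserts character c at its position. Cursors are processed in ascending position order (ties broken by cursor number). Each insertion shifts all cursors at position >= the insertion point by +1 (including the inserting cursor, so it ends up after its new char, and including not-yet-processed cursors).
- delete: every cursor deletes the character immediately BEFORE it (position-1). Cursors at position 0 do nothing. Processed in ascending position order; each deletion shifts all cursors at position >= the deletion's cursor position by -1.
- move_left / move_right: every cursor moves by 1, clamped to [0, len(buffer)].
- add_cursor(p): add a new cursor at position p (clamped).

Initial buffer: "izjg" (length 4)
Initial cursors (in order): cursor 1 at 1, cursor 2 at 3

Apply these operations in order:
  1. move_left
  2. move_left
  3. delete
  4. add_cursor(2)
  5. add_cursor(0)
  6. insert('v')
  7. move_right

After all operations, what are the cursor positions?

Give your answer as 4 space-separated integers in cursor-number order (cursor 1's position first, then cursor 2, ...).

Answer: 4 4 7 4

Derivation:
After op 1 (move_left): buffer="izjg" (len 4), cursors c1@0 c2@2, authorship ....
After op 2 (move_left): buffer="izjg" (len 4), cursors c1@0 c2@1, authorship ....
After op 3 (delete): buffer="zjg" (len 3), cursors c1@0 c2@0, authorship ...
After op 4 (add_cursor(2)): buffer="zjg" (len 3), cursors c1@0 c2@0 c3@2, authorship ...
After op 5 (add_cursor(0)): buffer="zjg" (len 3), cursors c1@0 c2@0 c4@0 c3@2, authorship ...
After op 6 (insert('v')): buffer="vvvzjvg" (len 7), cursors c1@3 c2@3 c4@3 c3@6, authorship 124..3.
After op 7 (move_right): buffer="vvvzjvg" (len 7), cursors c1@4 c2@4 c4@4 c3@7, authorship 124..3.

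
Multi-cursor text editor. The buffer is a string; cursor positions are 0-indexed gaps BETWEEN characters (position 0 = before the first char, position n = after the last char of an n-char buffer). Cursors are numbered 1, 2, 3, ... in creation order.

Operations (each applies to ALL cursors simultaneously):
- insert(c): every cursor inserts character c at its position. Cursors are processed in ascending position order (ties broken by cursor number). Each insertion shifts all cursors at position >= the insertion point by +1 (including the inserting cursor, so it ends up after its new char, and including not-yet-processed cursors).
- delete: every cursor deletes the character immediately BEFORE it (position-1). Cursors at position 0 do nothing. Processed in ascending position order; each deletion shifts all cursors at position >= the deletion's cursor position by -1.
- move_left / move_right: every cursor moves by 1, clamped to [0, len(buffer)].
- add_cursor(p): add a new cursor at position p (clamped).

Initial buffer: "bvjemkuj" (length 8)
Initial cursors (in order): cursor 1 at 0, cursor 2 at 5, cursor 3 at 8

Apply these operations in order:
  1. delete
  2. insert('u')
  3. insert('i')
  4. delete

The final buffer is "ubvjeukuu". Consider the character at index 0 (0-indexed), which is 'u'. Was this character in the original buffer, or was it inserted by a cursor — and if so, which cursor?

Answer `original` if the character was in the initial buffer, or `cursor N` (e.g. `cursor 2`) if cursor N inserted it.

After op 1 (delete): buffer="bvjeku" (len 6), cursors c1@0 c2@4 c3@6, authorship ......
After op 2 (insert('u')): buffer="ubvjeukuu" (len 9), cursors c1@1 c2@6 c3@9, authorship 1....2..3
After op 3 (insert('i')): buffer="uibvjeuikuui" (len 12), cursors c1@2 c2@8 c3@12, authorship 11....22..33
After op 4 (delete): buffer="ubvjeukuu" (len 9), cursors c1@1 c2@6 c3@9, authorship 1....2..3
Authorship (.=original, N=cursor N): 1 . . . . 2 . . 3
Index 0: author = 1

Answer: cursor 1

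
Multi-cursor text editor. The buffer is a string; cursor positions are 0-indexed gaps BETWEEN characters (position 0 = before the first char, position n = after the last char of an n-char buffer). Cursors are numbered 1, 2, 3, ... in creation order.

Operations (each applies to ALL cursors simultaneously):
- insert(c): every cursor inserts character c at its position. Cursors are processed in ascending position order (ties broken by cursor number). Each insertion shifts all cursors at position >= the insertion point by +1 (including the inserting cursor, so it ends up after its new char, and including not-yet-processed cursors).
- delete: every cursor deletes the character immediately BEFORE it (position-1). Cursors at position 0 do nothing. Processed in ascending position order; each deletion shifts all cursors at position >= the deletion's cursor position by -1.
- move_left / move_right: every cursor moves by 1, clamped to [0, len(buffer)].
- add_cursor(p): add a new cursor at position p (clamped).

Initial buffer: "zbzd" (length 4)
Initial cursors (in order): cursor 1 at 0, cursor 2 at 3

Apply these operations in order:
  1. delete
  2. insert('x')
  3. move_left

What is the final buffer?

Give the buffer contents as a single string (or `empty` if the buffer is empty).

After op 1 (delete): buffer="zbd" (len 3), cursors c1@0 c2@2, authorship ...
After op 2 (insert('x')): buffer="xzbxd" (len 5), cursors c1@1 c2@4, authorship 1..2.
After op 3 (move_left): buffer="xzbxd" (len 5), cursors c1@0 c2@3, authorship 1..2.

Answer: xzbxd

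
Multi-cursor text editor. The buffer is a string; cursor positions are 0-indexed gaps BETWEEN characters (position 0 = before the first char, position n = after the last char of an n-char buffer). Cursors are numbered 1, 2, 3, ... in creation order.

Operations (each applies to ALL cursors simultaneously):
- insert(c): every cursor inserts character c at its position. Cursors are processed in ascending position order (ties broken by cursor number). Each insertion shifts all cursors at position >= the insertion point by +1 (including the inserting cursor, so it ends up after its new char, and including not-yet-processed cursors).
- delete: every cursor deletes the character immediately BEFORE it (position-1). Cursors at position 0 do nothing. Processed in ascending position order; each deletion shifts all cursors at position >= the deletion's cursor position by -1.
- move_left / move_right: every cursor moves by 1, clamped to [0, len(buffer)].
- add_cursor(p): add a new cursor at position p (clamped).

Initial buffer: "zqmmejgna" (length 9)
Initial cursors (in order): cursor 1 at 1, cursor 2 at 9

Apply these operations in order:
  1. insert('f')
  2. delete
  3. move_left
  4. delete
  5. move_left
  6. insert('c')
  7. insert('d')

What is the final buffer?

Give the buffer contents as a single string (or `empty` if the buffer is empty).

Answer: cdzqmmejcdga

Derivation:
After op 1 (insert('f')): buffer="zfqmmejgnaf" (len 11), cursors c1@2 c2@11, authorship .1........2
After op 2 (delete): buffer="zqmmejgna" (len 9), cursors c1@1 c2@9, authorship .........
After op 3 (move_left): buffer="zqmmejgna" (len 9), cursors c1@0 c2@8, authorship .........
After op 4 (delete): buffer="zqmmejga" (len 8), cursors c1@0 c2@7, authorship ........
After op 5 (move_left): buffer="zqmmejga" (len 8), cursors c1@0 c2@6, authorship ........
After op 6 (insert('c')): buffer="czqmmejcga" (len 10), cursors c1@1 c2@8, authorship 1......2..
After op 7 (insert('d')): buffer="cdzqmmejcdga" (len 12), cursors c1@2 c2@10, authorship 11......22..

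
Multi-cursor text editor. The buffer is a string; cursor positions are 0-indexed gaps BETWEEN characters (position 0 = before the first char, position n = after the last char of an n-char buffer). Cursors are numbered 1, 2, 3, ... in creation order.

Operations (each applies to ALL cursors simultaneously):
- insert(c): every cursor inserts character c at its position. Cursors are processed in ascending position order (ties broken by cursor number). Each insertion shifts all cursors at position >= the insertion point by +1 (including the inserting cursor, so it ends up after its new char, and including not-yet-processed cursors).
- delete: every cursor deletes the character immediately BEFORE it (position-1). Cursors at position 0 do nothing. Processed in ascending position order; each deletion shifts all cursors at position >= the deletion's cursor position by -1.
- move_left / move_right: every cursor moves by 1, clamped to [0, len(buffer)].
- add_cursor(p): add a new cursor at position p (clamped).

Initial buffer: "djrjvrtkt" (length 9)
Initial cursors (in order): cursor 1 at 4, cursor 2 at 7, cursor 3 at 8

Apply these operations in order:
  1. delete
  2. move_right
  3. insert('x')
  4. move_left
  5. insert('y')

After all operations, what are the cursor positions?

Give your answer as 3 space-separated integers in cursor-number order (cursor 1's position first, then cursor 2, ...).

Answer: 5 11 11

Derivation:
After op 1 (delete): buffer="djrvrt" (len 6), cursors c1@3 c2@5 c3@5, authorship ......
After op 2 (move_right): buffer="djrvrt" (len 6), cursors c1@4 c2@6 c3@6, authorship ......
After op 3 (insert('x')): buffer="djrvxrtxx" (len 9), cursors c1@5 c2@9 c3@9, authorship ....1..23
After op 4 (move_left): buffer="djrvxrtxx" (len 9), cursors c1@4 c2@8 c3@8, authorship ....1..23
After op 5 (insert('y')): buffer="djrvyxrtxyyx" (len 12), cursors c1@5 c2@11 c3@11, authorship ....11..2233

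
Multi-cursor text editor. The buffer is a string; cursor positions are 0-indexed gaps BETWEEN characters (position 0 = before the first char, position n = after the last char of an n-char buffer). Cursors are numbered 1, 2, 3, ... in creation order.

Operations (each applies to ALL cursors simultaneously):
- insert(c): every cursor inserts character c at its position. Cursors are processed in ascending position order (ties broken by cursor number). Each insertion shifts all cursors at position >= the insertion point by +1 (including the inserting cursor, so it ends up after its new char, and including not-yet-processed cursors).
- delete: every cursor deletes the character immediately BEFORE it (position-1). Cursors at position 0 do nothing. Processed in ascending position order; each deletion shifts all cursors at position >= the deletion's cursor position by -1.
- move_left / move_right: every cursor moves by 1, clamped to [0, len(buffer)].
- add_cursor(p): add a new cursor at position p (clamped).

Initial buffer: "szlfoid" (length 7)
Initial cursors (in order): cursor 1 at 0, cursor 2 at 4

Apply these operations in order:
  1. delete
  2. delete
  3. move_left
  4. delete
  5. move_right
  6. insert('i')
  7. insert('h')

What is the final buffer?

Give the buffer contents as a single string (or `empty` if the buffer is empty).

After op 1 (delete): buffer="szloid" (len 6), cursors c1@0 c2@3, authorship ......
After op 2 (delete): buffer="szoid" (len 5), cursors c1@0 c2@2, authorship .....
After op 3 (move_left): buffer="szoid" (len 5), cursors c1@0 c2@1, authorship .....
After op 4 (delete): buffer="zoid" (len 4), cursors c1@0 c2@0, authorship ....
After op 5 (move_right): buffer="zoid" (len 4), cursors c1@1 c2@1, authorship ....
After op 6 (insert('i')): buffer="ziioid" (len 6), cursors c1@3 c2@3, authorship .12...
After op 7 (insert('h')): buffer="ziihhoid" (len 8), cursors c1@5 c2@5, authorship .1212...

Answer: ziihhoid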